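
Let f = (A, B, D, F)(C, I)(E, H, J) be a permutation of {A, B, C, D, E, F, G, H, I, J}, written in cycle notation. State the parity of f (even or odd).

The cycle lengths are 4, 3, 2, 1.
A cycle is odd iff its length is even; f has 2 even-length cycles, so sgn(f) = (−1)^2 and f is even.

even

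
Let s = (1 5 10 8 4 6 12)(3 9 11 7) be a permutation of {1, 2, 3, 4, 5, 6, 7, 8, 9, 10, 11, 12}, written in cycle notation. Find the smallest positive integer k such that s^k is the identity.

28

The cycle type of s is (7, 4, 1).
Since disjoint cycles commute, ord(s) = lcm(7, 4) = 28.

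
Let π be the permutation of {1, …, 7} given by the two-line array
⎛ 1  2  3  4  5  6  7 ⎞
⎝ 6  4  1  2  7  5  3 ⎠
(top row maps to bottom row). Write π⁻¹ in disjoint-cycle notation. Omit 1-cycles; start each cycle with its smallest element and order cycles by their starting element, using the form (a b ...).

First write π in disjoint cycles: (1 6 5 7 3)(2 4).
Reversing each cycle (and rotating so the smallest element leads) gives π⁻¹ = (1 3 7 5 6)(2 4).

(1 3 7 5 6)(2 4)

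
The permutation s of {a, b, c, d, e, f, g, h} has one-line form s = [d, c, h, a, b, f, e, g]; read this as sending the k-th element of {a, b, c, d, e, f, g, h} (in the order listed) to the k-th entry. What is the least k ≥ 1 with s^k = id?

Writing s as disjoint cycles, the cycle lengths are 5, 2, 1.
The order is lcm(5, 2) = 10.

10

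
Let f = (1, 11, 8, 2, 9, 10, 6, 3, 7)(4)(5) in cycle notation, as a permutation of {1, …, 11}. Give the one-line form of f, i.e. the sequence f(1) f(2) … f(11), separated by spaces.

11 9 7 4 5 3 1 2 10 6 8

Each element maps to the next entry in its cycle (wrapping to the front): 1↦11, 2↦9, 3↦7, 4↦4, 5↦5, 6↦3, 7↦1, 8↦2, 9↦10, 10↦6, 11↦8.
So the one-line form is 11 9 7 4 5 3 1 2 10 6 8.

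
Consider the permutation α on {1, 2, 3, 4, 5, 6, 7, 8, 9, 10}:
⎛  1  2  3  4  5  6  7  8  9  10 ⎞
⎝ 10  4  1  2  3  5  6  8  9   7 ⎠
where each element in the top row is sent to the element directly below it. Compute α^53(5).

6

Tracing 5 → 3 → … returns to 5 after 6 steps, so 5 lies in a 6-cycle (1, 10, 7, 6, 5, 3).
On a 6-cycle, α^6 is the identity, so α^53 = α^5 there (53 ≡ 5 mod 6).
Stepping 5 places around the cycle: 5 → 3 → 1 → 10 → 7 → 6.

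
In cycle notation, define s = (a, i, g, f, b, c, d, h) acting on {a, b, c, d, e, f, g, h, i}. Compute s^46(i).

i lies in the 8-cycle (a, i, g, f, b, c, d, h).
Powers repeat with period 8 on this cycle, and 46 mod 8 = 6, so s^46(i) = s^6(i).
Stepping 6 places around the cycle: i → g → f → b → c → d → h.

h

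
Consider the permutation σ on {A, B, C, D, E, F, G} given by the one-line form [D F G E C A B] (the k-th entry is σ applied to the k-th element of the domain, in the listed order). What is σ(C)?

G

C is element number 3 of the domain, and entry number 3 of the one-line form is G, so σ(C) = G.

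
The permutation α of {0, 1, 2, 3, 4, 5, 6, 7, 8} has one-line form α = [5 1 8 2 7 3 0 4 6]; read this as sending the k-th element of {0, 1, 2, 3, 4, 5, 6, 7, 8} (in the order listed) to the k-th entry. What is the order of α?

6

The disjoint-cycle form of α has cycle lengths 6, 2, 1.
Since disjoint cycles commute, ord(α) = lcm(6, 2) = 6.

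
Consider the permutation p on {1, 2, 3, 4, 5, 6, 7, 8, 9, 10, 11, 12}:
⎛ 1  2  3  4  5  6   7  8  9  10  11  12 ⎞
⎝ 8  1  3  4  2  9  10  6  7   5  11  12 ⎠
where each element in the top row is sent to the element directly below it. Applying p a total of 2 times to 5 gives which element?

1

Tracing 5 → 2 → … returns to 5 after 8 steps, so 5 lies in an 8-cycle (1, 8, 6, 9, 7, 10, 5, 2).
Stepping 2 places around the cycle: 5 → 2 → 1.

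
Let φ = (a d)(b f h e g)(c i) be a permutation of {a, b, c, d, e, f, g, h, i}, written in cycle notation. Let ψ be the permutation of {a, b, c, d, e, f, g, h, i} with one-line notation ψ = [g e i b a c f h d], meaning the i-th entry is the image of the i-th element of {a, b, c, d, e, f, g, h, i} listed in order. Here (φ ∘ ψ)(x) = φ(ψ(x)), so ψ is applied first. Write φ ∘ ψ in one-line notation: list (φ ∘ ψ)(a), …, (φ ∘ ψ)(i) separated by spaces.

For each element, apply ψ then φ: a → g → b; b → e → g; c → i → c; d → b → f; e → a → d; f → c → i; g → f → h; h → h → e; i → d → a.
So φ ∘ ψ in one-line form is b g c f d i h e a.

b g c f d i h e a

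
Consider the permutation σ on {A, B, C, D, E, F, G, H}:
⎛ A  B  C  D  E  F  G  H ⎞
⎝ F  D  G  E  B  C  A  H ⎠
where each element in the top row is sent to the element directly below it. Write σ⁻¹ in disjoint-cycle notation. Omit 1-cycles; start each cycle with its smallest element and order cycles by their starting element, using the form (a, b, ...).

(A, G, C, F)(B, E, D)

First write σ in disjoint cycles: (A, F, C, G)(B, D, E).
Reversing each cycle (and rotating so the smallest element leads) gives σ⁻¹ = (A, G, C, F)(B, E, D).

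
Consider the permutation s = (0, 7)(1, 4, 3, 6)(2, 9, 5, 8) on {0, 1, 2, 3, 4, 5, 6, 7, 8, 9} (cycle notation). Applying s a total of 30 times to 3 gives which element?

1

3 lies in the 4-cycle (1, 4, 3, 6).
On a 4-cycle, s^4 is the identity, so s^30 = s^2 there (30 ≡ 2 mod 4).
Advancing 2 steps from 3: 3 → 6 → 1.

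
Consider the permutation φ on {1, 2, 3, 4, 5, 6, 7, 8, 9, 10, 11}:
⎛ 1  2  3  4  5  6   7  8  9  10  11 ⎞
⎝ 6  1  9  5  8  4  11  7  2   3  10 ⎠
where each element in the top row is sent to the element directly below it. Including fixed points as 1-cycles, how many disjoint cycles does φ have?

1

The cycle decomposition is (1, 6, 4, 5, 8, 7, 11, 10, 3, 9, 2), which has 1 cycle (counting 1-cycles).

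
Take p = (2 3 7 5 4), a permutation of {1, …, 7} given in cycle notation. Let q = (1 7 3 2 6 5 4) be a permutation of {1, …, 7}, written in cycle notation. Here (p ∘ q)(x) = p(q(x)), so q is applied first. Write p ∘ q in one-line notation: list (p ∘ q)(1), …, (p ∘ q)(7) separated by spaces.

(p ∘ q)(x) = p(q(x)). Computing each image: p(q(1)) = p(7) = 5, p(q(2)) = p(6) = 6, p(q(3)) = p(2) = 3, p(q(4)) = p(1) = 1, p(q(5)) = p(4) = 2, p(q(6)) = p(5) = 4, p(q(7)) = p(3) = 7.
Hence p ∘ q = [5 6 3 1 2 4 7].

5 6 3 1 2 4 7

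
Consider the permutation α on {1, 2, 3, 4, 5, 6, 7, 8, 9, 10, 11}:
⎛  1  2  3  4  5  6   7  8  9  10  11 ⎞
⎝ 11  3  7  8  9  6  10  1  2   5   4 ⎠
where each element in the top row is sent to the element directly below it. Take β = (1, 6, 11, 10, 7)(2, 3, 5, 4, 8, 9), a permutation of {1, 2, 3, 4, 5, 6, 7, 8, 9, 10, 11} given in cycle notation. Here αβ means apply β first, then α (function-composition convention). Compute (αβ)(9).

(αβ)(9) = α(β(9)). β(9) = 2, then α(2) = 3. So (αβ)(9) = 3.

3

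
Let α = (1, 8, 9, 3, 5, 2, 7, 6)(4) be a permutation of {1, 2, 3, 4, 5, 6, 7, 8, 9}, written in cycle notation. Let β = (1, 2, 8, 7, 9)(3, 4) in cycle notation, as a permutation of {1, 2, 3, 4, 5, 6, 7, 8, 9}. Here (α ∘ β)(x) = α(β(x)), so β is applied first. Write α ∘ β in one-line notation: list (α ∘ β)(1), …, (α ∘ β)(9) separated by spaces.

7 9 4 5 2 1 3 6 8

For each element, apply β then α: 1 → 2 → 7; 2 → 8 → 9; 3 → 4 → 4; 4 → 3 → 5; 5 → 5 → 2; 6 → 6 → 1; 7 → 9 → 3; 8 → 7 → 6; 9 → 1 → 8.
Collecting the images, α ∘ β = [7 9 4 5 2 1 3 6 8].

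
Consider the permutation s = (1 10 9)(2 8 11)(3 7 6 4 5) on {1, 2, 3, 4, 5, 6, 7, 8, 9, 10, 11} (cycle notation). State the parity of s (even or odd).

even

The cycle lengths are 5, 3, 3.
A cycle of length ℓ contributes ℓ−1 transpositions, so s is a product of 4 + 2 + 2 = 8 transpositions — even.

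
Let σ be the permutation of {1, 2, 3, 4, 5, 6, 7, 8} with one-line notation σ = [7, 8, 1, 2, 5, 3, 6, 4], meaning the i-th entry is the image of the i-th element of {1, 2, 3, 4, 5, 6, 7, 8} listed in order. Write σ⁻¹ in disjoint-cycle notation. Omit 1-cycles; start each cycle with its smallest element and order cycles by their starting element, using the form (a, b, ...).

(1, 3, 6, 7)(2, 4, 8)

First write σ in disjoint cycles: (1, 7, 6, 3)(2, 8, 4).
The inverse reverses every cycle; in canonical form, σ⁻¹ = (1, 3, 6, 7)(2, 4, 8).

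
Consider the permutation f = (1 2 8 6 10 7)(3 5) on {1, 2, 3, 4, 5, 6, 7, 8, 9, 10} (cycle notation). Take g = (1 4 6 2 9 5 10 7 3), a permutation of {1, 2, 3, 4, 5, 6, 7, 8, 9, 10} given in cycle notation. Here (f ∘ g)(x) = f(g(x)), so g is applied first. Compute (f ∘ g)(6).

8

First apply g: g(6) = 2, then f(2) = 8. Thus (f ∘ g)(6) = 8.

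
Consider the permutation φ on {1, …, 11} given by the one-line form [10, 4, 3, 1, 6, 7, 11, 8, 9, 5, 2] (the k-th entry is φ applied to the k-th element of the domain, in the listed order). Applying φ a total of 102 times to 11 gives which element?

6

Tracing 11 → 2 → … returns to 11 after 8 steps, so 11 lies in an 8-cycle (1, 10, 5, 6, 7, 11, 2, 4).
Powers repeat with period 8 on this cycle, and 102 mod 8 = 6, so φ^102(11) = φ^6(11).
Advancing 6 steps from 11: 11 → 2 → 4 → 1 → 10 → 5 → 6.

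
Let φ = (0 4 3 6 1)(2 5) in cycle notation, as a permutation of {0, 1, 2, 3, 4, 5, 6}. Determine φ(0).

In the cycle (0 4 3 6 1), 0 is followed by 4, so φ(0) = 4.

4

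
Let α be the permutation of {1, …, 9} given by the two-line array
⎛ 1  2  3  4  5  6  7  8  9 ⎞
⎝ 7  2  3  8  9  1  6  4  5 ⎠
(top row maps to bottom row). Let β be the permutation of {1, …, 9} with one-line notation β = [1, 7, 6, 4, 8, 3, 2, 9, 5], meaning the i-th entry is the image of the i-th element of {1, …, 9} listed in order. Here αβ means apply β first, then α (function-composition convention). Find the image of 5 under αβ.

(αβ)(5) = α(β(5)). β(5) = 8, then α(8) = 4. So (αβ)(5) = 4.

4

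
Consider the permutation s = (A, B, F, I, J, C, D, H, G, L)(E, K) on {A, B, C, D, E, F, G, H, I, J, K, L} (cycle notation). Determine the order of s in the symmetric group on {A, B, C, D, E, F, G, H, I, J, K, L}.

The disjoint cycles have lengths 10, 2.
The order of s is the least common multiple of its cycle lengths: lcm(10, 2) = 10.

10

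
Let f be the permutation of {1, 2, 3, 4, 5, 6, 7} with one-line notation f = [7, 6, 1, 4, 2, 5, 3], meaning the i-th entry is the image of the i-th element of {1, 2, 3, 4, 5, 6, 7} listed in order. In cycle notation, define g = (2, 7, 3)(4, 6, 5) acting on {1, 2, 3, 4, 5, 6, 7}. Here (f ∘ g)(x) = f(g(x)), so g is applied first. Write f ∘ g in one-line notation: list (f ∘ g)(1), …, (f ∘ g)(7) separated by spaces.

7 3 6 5 4 2 1

(f ∘ g)(x) = f(g(x)). Computing each image: f(g(1)) = f(1) = 7, f(g(2)) = f(7) = 3, f(g(3)) = f(2) = 6, f(g(4)) = f(6) = 5, f(g(5)) = f(4) = 4, f(g(6)) = f(5) = 2, f(g(7)) = f(3) = 1.
Hence f ∘ g = [7 3 6 5 4 2 1].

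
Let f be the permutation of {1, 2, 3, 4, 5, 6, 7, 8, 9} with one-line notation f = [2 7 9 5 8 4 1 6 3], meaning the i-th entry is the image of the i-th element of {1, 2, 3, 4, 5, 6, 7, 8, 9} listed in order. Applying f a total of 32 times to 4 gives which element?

4

Tracing 4 → 5 → … returns to 4 after 4 steps, so 4 lies in a 4-cycle (4, 5, 8, 6).
Powers repeat with period 4 on this cycle, and 32 mod 4 = 0, so f^32(4) = f^0(4).
So f^32(4) = 4.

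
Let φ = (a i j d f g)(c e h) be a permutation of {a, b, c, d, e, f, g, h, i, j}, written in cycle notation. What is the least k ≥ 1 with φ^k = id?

6

The cycle type of φ is (6, 3, 1).
The order of φ is the least common multiple of its cycle lengths: lcm(6, 3) = 6.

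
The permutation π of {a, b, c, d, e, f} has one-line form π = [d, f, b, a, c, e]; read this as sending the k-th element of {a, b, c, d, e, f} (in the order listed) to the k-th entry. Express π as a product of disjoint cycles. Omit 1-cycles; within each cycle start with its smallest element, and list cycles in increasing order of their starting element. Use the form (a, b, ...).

(a, d)(b, f, e, c)

Start at a and follow images: a → d → a, giving the cycle (a, d).
Continuing from each remaining unvisited element yields (a, d)(b, f, e, c).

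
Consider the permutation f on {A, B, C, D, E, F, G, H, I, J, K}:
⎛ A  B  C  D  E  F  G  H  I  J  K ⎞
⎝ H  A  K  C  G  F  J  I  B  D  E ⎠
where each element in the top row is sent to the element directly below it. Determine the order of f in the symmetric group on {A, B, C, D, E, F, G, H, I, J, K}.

12

The disjoint-cycle form of f has cycle lengths 6, 4, 1.
Since disjoint cycles commute, ord(f) = lcm(6, 4) = 12.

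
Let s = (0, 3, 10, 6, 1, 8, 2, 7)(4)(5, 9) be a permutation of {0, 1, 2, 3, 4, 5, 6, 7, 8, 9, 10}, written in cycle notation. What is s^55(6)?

10

6 lies in the 8-cycle (0, 3, 10, 6, 1, 8, 2, 7).
Since the cycle has length 8, s^55 acts on it the same as s^7 (55 mod 8 = 7).
Advancing 7 steps from 6: 6 → 1 → 8 → 2 → 7 → 0 → 3 → 10.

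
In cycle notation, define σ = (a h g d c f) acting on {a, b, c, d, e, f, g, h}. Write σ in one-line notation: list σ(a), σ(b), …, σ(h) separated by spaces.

Image by image: a→h, b→b, c→f, d→c, e→e, f→a, g→d, h→g.
So the one-line form is h b f c e a d g.

h b f c e a d g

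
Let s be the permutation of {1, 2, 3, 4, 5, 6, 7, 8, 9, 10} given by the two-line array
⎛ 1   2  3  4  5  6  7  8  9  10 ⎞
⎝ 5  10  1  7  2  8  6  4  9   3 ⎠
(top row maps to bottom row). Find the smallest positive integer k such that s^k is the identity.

Decomposing into disjoint cycles gives cycle lengths 5, 4, 1.
The order of s is the least common multiple of its cycle lengths: lcm(5, 4) = 20.

20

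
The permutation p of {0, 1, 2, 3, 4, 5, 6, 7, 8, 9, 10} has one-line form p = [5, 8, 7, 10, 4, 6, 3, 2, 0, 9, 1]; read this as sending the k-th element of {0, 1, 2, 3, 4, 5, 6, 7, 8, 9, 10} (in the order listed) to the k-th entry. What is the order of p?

14

Writing p as disjoint cycles, the cycle lengths are 7, 2, 1, 1.
The order is lcm(7, 2) = 14.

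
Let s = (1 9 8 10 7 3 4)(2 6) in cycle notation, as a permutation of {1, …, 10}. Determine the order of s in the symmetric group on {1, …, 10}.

The cycle type of s is (7, 2, 1).
Since disjoint cycles commute, ord(s) = lcm(7, 2) = 14.

14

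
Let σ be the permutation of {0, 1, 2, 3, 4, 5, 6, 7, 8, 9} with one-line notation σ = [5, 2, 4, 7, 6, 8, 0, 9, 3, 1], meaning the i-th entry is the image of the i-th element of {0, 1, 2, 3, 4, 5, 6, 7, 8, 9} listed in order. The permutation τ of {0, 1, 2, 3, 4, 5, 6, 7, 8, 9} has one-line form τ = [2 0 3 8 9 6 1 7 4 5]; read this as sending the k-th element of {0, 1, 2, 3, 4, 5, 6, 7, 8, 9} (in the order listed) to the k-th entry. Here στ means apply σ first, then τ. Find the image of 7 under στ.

5

(στ)(7) = τ(σ(7)). σ(7) = 9, then τ(9) = 5. So (στ)(7) = 5.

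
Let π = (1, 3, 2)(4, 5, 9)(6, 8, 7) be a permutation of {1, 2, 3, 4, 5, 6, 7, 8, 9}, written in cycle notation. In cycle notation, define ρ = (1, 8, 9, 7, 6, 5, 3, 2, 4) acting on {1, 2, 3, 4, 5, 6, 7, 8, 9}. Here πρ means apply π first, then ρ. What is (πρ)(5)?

7

π(5) = 9, then ρ(9) = 7; composing gives (πρ)(5) = 7.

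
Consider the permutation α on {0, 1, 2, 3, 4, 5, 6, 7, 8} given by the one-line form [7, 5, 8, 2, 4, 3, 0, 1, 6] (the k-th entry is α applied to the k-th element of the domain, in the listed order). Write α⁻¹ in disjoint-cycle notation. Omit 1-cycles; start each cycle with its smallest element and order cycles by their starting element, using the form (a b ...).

The cycle decomposition of α is (0 7 1 5 3 2 8 6).
Reversing each cycle (and rotating so the smallest element leads) gives α⁻¹ = (0 6 8 2 3 5 1 7).

(0 6 8 2 3 5 1 7)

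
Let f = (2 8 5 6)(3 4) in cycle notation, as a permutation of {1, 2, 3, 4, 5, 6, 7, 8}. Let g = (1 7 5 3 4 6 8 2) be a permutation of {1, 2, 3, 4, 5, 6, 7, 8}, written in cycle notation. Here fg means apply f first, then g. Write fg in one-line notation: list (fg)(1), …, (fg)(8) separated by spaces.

(fg)(x) = g(f(x)). Computing each image: g(f(1)) = g(1) = 7, g(f(2)) = g(8) = 2, g(f(3)) = g(4) = 6, g(f(4)) = g(3) = 4, g(f(5)) = g(6) = 8, g(f(6)) = g(2) = 1, g(f(7)) = g(7) = 5, g(f(8)) = g(5) = 3.
Hence fg = [7 2 6 4 8 1 5 3].

7 2 6 4 8 1 5 3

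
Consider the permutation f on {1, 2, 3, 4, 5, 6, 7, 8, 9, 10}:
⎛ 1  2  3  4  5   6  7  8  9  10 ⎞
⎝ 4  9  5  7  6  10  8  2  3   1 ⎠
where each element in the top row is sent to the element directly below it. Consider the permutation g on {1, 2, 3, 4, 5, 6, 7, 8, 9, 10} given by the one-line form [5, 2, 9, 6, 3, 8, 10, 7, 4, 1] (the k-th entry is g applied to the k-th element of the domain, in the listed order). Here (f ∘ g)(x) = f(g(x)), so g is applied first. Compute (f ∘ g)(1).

6

(f ∘ g)(1) = f(g(1)). g(1) = 5, then f(5) = 6. So (f ∘ g)(1) = 6.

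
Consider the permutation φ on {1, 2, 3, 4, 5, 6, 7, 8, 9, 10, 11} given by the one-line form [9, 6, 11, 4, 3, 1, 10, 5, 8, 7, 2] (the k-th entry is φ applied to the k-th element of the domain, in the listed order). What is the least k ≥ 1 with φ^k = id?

8

The disjoint-cycle form of φ has cycle lengths 8, 2, 1.
The order is lcm(8, 2) = 8.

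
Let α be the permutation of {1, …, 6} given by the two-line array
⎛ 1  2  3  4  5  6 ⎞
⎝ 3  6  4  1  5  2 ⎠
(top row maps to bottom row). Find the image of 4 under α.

The entry below 4 in the array is 1, so α(4) = 1.

1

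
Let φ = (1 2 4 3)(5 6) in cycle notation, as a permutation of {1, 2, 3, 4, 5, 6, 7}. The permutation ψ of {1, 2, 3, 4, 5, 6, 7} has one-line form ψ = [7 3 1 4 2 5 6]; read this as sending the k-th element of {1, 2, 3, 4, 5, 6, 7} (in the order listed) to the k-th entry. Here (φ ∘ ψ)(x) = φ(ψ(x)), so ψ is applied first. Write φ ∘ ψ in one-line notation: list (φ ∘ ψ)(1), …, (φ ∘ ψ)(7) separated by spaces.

7 1 2 3 4 6 5

Chase each element through ψ then φ: 1 → 7 → 7; 2 → 3 → 1; 3 → 1 → 2; 4 → 4 → 3; 5 → 2 → 4; 6 → 5 → 6; 7 → 6 → 5.
So φ ∘ ψ in one-line form is 7 1 2 3 4 6 5.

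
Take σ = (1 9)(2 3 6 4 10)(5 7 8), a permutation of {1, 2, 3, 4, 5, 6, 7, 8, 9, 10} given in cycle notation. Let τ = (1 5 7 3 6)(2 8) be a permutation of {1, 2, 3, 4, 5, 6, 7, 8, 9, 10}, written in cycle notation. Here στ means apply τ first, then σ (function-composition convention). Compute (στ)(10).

2

τ(10) = 10, then σ(10) = 2; composing gives (στ)(10) = 2.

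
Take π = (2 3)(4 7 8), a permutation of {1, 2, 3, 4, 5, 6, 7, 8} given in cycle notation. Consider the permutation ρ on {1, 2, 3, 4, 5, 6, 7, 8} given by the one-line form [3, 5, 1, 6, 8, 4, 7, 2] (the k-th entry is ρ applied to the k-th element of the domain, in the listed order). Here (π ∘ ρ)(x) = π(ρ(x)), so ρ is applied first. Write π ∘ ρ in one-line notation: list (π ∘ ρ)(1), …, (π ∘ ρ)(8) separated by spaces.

(π ∘ ρ)(x) = π(ρ(x)). Computing each image: π(ρ(1)) = π(3) = 2, π(ρ(2)) = π(5) = 5, π(ρ(3)) = π(1) = 1, π(ρ(4)) = π(6) = 6, π(ρ(5)) = π(8) = 4, π(ρ(6)) = π(4) = 7, π(ρ(7)) = π(7) = 8, π(ρ(8)) = π(2) = 3.
Hence π ∘ ρ = [2 5 1 6 4 7 8 3].

2 5 1 6 4 7 8 3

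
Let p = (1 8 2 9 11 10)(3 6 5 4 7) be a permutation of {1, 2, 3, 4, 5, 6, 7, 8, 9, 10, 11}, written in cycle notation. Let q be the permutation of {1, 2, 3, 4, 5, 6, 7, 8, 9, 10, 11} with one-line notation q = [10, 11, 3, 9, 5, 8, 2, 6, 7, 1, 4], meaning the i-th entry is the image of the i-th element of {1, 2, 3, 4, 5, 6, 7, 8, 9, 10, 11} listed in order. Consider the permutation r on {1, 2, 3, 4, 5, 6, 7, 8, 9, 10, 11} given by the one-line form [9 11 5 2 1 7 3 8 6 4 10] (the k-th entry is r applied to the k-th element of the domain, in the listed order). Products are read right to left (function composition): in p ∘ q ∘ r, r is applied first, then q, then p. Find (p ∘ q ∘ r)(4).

Chase 4: r(4) = 2; q(2) = 11; p(11) = 10. Hence (p ∘ q ∘ r)(4) = 10.

10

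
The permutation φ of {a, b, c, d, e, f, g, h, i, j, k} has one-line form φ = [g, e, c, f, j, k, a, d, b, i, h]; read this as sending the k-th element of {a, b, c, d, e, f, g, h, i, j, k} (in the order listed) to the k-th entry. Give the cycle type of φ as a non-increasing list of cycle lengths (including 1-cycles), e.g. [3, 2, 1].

The disjoint cycles are (a g)(b e j i)(c)(d f k h), with lengths 4, 4, 2, 1 in non-increasing order.

[4, 4, 2, 1]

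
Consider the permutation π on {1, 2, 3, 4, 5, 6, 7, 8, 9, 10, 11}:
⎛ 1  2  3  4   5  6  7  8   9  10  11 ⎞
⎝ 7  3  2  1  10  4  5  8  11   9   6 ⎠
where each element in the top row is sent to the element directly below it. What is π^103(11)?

Tracing 11 → 6 → … returns to 11 after 8 steps, so 11 lies in an 8-cycle (1, 7, 5, 10, 9, 11, 6, 4).
On an 8-cycle, π^8 is the identity, so π^103 = π^7 there (103 ≡ 7 mod 8).
Stepping 7 places around the cycle: 11 → 6 → 4 → 1 → 7 → 5 → 10 → 9.

9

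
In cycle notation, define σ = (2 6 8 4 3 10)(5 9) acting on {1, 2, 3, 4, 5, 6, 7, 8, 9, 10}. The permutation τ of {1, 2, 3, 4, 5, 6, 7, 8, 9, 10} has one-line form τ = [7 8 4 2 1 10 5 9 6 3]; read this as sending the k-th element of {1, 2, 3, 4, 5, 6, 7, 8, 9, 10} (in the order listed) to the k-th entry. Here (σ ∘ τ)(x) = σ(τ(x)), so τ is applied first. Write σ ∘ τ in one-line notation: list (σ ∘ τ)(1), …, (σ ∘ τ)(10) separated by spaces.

7 4 3 6 1 2 9 5 8 10

Chase each element through τ then σ: 1 → 7 → 7; 2 → 8 → 4; 3 → 4 → 3; 4 → 2 → 6; 5 → 1 → 1; 6 → 10 → 2; 7 → 5 → 9; 8 → 9 → 5; 9 → 6 → 8; 10 → 3 → 10.
So σ ∘ τ in one-line form is 7 4 3 6 1 2 9 5 8 10.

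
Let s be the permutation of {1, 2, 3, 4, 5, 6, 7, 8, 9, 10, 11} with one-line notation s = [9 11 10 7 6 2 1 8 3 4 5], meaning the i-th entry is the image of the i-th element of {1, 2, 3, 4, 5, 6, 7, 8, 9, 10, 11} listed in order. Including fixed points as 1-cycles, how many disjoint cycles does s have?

3

The cycle decomposition is (1 9 3 10 4 7)(2 11 5 6)(8), which has 3 cycles (counting 1-cycles).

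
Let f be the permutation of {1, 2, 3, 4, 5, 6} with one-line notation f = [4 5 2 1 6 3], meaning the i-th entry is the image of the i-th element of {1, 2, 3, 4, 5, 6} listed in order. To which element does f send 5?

6

5 is element number 5 of the domain, and entry number 5 of the one-line form is 6, so f(5) = 6.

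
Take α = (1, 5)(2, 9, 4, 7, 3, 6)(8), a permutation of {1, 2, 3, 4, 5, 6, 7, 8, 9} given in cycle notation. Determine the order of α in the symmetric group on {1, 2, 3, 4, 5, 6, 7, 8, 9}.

The disjoint cycles have lengths 6, 2, 1.
The order of α is the least common multiple of its cycle lengths: lcm(6, 2) = 6.

6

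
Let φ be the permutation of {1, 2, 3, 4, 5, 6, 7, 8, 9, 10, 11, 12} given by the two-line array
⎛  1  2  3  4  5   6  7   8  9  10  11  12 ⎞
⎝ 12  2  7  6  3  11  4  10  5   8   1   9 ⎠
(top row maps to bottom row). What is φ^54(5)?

Tracing 5 → 3 → … returns to 5 after 9 steps, so 5 lies in a 9-cycle (1 12 9 5 3 7 4 6 11).
Since the cycle has length 9, φ^54 acts on it the same as φ^0 (54 mod 9 = 0).
So φ^54(5) = 5.

5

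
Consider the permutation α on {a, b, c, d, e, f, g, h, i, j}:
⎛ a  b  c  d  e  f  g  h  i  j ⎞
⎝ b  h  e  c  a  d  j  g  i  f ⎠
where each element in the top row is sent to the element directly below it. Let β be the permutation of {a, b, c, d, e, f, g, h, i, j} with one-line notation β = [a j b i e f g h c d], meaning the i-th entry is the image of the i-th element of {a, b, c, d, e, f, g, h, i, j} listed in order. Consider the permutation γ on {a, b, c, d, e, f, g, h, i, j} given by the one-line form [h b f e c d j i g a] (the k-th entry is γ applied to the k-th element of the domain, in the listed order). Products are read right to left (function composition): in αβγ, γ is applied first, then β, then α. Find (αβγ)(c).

Chase c: γ(c) = f; β(f) = f; α(f) = d. Hence (αβγ)(c) = d.

d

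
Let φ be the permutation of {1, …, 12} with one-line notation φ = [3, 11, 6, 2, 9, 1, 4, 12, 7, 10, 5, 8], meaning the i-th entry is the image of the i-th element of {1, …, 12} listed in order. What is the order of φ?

Decomposing into disjoint cycles gives cycle lengths 6, 3, 2, 1.
The order is lcm(6, 3, 2) = 6.

6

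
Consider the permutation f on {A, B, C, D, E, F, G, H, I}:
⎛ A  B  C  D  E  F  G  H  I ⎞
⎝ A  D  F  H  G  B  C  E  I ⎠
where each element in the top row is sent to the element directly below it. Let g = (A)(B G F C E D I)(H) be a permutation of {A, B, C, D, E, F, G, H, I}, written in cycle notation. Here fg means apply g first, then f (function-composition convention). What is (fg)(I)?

D

g(I) = B, then f(B) = D; composing gives (fg)(I) = D.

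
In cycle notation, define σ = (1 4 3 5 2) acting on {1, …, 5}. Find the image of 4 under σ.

Within (1 4 3 5 2), 4 ↦ 3.

3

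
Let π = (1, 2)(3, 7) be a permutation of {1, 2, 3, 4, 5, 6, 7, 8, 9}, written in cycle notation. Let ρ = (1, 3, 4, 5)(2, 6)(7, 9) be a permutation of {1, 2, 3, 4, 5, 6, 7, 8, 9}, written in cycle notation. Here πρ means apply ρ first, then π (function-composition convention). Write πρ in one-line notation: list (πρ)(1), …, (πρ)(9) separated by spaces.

Chase each element through ρ then π: 1 → 3 → 7; 2 → 6 → 6; 3 → 4 → 4; 4 → 5 → 5; 5 → 1 → 2; 6 → 2 → 1; 7 → 9 → 9; 8 → 8 → 8; 9 → 7 → 3.
So πρ in one-line form is 7 6 4 5 2 1 9 8 3.

7 6 4 5 2 1 9 8 3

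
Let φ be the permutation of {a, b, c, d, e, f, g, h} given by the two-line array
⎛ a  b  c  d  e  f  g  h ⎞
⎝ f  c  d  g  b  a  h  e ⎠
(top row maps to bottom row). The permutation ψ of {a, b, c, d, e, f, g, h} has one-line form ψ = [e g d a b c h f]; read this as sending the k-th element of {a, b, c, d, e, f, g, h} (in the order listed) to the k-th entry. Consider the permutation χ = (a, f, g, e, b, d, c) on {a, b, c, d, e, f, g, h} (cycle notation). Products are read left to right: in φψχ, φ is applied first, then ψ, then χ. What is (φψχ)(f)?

b

Chase f: φ(f) = a; ψ(a) = e; χ(e) = b. Hence (φψχ)(f) = b.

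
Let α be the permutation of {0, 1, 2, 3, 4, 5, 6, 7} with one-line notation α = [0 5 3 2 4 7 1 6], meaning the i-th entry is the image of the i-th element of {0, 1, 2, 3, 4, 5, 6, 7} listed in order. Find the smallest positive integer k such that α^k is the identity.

4

Writing α as disjoint cycles, the cycle lengths are 4, 2, 1, 1.
The order of α is the least common multiple of its cycle lengths: lcm(4, 2) = 4.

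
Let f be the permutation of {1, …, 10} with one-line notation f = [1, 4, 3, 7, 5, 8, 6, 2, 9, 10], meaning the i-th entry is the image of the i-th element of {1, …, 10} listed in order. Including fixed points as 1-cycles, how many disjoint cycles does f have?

6

The cycle decomposition is (1)(2, 4, 7, 6, 8)(3)(5)(9)(10), which has 6 cycles (counting 1-cycles).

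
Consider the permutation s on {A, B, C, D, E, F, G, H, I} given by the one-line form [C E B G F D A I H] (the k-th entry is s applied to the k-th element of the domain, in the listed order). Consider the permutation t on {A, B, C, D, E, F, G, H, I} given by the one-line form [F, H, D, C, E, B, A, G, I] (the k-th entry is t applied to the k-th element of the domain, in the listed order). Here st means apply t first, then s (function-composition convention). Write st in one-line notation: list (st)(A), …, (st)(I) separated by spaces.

(st)(x) = s(t(x)). Computing each image: s(t(A)) = s(F) = D, s(t(B)) = s(H) = I, s(t(C)) = s(D) = G, s(t(D)) = s(C) = B, s(t(E)) = s(E) = F, s(t(F)) = s(B) = E, s(t(G)) = s(A) = C, s(t(H)) = s(G) = A, s(t(I)) = s(I) = H.
Hence st = [D I G B F E C A H].

D I G B F E C A H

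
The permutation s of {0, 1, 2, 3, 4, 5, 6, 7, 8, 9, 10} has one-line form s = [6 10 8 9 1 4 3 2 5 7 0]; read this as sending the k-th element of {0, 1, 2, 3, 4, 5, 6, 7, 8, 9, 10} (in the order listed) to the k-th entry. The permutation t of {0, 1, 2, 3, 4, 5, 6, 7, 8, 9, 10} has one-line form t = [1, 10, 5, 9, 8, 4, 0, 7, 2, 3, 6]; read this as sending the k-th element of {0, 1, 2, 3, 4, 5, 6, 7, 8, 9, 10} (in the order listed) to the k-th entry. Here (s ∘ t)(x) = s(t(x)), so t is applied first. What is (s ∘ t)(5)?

t(5) = 4, then s(4) = 1; composing gives (s ∘ t)(5) = 1.

1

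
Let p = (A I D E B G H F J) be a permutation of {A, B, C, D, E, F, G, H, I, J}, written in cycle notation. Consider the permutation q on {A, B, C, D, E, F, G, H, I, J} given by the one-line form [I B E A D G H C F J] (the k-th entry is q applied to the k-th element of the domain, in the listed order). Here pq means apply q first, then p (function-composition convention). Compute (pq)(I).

J

(pq)(I) = p(q(I)). q(I) = F, then p(F) = J. So (pq)(I) = J.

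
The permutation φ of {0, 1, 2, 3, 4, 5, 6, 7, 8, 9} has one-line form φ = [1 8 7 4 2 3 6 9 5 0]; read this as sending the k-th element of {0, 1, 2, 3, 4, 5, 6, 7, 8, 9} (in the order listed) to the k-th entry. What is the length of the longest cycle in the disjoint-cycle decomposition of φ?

9

Decomposing into disjoint cycles gives (0, 1, 8, 5, 3, 4, 2, 7, 9); the longest has length 9.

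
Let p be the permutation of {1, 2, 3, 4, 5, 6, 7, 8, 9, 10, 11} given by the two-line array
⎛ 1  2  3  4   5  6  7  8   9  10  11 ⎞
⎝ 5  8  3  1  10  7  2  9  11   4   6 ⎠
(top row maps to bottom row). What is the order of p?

Decomposing into disjoint cycles gives cycle lengths 6, 4, 1.
Since disjoint cycles commute, ord(p) = lcm(6, 4) = 12.

12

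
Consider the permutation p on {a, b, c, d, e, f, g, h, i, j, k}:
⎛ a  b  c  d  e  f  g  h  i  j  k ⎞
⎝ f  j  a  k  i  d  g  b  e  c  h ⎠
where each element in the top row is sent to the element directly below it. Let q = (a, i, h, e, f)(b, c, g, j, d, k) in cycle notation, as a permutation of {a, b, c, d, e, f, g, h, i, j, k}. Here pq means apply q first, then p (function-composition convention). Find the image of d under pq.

h

q(d) = k, then p(k) = h; composing gives (pq)(d) = h.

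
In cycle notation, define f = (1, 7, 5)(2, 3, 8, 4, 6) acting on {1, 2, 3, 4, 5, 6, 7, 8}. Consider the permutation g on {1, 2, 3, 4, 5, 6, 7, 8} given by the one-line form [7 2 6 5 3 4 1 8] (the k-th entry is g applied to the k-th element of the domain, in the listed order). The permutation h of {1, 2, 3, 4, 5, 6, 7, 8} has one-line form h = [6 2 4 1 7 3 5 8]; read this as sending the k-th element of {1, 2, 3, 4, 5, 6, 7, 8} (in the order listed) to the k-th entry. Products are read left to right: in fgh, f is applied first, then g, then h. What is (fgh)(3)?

Chase 3: f(3) = 8; g(8) = 8; h(8) = 8. Hence (fgh)(3) = 8.

8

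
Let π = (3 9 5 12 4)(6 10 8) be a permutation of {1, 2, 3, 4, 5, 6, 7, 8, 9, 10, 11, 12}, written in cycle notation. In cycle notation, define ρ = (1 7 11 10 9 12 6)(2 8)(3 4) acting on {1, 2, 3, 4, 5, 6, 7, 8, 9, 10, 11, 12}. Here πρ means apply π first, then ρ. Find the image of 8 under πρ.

1

(πρ)(8) = ρ(π(8)). π(8) = 6, then ρ(6) = 1. So (πρ)(8) = 1.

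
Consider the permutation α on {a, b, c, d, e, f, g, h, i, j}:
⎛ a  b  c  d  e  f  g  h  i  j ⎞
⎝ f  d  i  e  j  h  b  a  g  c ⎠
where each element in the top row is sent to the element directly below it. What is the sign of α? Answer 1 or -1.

1

In disjoint-cycle form the cycle lengths are 7, 3.
A cycle of length ℓ contributes ℓ−1 transpositions, so α is a product of 6 + 2 = 8 transpositions — even.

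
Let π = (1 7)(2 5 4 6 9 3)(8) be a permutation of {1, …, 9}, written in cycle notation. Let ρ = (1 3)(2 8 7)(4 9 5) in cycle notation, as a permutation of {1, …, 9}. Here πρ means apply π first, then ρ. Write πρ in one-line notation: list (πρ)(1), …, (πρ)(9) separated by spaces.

(πρ)(x) = ρ(π(x)). Computing each image: ρ(π(1)) = ρ(7) = 2, ρ(π(2)) = ρ(5) = 4, ρ(π(3)) = ρ(2) = 8, ρ(π(4)) = ρ(6) = 6, ρ(π(5)) = ρ(4) = 9, ρ(π(6)) = ρ(9) = 5, ρ(π(7)) = ρ(1) = 3, ρ(π(8)) = ρ(8) = 7, ρ(π(9)) = ρ(3) = 1.
Hence πρ = [2 4 8 6 9 5 3 7 1].

2 4 8 6 9 5 3 7 1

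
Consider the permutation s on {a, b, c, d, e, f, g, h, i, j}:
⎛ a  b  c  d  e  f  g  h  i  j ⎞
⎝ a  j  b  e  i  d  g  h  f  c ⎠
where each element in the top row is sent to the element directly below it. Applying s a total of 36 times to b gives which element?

b

Tracing b → j → … returns to b after 3 steps, so b lies in a 3-cycle (b, j, c).
Since the cycle has length 3, s^36 acts on it the same as s^0 (36 mod 3 = 0).
So s^36(b) = b.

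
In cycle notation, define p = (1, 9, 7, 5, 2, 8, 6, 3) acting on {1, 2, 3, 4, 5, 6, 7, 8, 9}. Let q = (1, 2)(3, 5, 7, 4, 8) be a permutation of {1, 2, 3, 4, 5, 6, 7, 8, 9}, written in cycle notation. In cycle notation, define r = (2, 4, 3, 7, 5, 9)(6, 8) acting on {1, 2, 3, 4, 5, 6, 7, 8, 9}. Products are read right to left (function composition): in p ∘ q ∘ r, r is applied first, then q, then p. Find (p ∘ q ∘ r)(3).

Apply the permutations in order: r(3) = 7, then q(7) = 4, then p(4) = 4. So (p ∘ q ∘ r)(3) = 4.

4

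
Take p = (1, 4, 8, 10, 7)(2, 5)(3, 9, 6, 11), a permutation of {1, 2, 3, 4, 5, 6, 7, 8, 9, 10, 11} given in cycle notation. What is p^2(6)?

3

6 lies in the 4-cycle (3, 9, 6, 11).
Advancing 2 steps from 6: 6 → 11 → 3.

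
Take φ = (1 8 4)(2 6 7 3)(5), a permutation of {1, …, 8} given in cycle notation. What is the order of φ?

The cycle type of φ is (4, 3, 1).
The order of φ is the least common multiple of its cycle lengths: lcm(4, 3) = 12.

12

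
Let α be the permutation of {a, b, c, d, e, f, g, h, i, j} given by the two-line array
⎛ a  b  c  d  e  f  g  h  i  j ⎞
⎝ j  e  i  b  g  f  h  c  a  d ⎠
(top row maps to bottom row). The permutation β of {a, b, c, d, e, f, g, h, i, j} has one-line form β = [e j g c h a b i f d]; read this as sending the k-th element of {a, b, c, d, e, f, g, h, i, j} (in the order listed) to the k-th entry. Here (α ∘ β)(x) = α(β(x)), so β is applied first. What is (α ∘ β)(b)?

β(b) = j, then α(j) = d; composing gives (α ∘ β)(b) = d.

d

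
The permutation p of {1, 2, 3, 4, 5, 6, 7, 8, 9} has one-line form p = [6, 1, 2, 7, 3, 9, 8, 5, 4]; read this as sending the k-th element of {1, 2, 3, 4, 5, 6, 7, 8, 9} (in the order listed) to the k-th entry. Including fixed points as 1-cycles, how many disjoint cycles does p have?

1

The cycle decomposition is (1, 6, 9, 4, 7, 8, 5, 3, 2), which has 1 cycle (counting 1-cycles).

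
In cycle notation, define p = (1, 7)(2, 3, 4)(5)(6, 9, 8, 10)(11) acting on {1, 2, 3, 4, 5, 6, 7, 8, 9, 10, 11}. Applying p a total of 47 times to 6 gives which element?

10

6 lies in the 4-cycle (6, 9, 8, 10).
Powers repeat with period 4 on this cycle, and 47 mod 4 = 3, so p^47(6) = p^3(6).
Advancing 3 steps from 6: 6 → 9 → 8 → 10.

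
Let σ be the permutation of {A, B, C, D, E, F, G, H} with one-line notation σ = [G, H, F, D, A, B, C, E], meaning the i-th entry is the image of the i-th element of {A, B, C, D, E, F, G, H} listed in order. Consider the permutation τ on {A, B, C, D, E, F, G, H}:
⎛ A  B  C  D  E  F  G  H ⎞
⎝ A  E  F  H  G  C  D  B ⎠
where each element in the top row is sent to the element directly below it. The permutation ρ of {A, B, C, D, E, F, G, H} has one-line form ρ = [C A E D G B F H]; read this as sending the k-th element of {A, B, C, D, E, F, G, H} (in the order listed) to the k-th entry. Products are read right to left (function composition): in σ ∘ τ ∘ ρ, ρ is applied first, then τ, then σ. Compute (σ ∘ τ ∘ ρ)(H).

H

Apply the permutations in order: ρ(H) = H, then τ(H) = B, then σ(B) = H. So (σ ∘ τ ∘ ρ)(H) = H.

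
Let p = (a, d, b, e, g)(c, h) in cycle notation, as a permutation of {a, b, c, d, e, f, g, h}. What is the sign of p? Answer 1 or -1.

The cycle lengths are 5, 2, 1.
A cycle is odd iff its length is even; p has 1 even-length cycle, so sgn(p) = (−1)^1 and p is odd.

-1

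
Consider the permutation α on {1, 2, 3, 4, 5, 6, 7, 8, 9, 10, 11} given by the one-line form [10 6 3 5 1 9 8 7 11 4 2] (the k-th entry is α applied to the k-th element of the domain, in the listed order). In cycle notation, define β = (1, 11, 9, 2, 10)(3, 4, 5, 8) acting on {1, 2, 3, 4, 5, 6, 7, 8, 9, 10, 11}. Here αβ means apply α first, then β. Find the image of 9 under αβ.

α(9) = 11, then β(11) = 9; composing gives (αβ)(9) = 9.

9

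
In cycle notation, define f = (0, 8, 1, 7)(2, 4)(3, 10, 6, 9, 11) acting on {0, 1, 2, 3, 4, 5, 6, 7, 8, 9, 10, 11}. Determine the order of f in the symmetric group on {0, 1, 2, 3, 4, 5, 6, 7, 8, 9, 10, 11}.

The disjoint cycles have lengths 5, 4, 2, 1.
The order is lcm(5, 4, 2) = 20.

20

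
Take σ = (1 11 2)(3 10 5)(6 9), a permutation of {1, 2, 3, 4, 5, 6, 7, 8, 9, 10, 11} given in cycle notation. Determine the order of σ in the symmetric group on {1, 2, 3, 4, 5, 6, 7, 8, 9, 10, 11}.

The disjoint cycles have lengths 3, 3, 2, 1, 1, 1.
The order of σ is the least common multiple of its cycle lengths: lcm(3, 3, 2) = 6.

6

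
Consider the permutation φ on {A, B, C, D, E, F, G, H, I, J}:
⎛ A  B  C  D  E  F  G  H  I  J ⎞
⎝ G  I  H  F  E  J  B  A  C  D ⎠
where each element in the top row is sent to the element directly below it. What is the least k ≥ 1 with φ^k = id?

6

Writing φ as disjoint cycles, the cycle lengths are 6, 3, 1.
The order is lcm(6, 3) = 6.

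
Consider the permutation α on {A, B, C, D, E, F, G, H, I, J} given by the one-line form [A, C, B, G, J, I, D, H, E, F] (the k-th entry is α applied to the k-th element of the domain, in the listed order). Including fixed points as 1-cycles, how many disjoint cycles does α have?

The cycle decomposition is (A)(B, C)(D, G)(E, J, F, I)(H), which has 5 cycles (counting 1-cycles).

5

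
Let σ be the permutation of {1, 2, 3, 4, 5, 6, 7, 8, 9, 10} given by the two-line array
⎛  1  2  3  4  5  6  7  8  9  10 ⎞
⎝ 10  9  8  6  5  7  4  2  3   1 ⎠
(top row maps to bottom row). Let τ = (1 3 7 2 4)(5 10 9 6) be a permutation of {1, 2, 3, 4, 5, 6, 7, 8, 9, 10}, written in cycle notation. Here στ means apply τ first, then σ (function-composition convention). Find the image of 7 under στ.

(στ)(7) = σ(τ(7)). τ(7) = 2, then σ(2) = 9. So (στ)(7) = 9.

9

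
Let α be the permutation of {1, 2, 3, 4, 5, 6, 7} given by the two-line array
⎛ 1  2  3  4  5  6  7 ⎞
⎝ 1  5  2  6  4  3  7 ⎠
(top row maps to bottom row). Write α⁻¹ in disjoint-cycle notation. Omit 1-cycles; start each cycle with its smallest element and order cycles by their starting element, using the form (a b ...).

(2 3 6 4 5)

First write α in disjoint cycles: (2 5 4 6 3).
Reversing each cycle (and rotating so the smallest element leads) gives α⁻¹ = (2 3 6 4 5).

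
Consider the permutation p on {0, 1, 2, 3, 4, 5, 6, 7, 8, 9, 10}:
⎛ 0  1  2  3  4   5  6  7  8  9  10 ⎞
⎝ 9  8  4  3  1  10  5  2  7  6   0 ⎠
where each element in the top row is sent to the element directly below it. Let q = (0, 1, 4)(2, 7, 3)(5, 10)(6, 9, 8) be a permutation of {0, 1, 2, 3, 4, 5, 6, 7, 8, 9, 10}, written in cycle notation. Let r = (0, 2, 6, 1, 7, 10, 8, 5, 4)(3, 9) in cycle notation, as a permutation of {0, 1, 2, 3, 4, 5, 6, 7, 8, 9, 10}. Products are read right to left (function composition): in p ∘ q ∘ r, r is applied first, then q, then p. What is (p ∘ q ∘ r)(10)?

5

(p ∘ q ∘ r)(10) = p(q(r(10))). r(10) = 8, then q(8) = 6, then p(6) = 5, so the result is 5.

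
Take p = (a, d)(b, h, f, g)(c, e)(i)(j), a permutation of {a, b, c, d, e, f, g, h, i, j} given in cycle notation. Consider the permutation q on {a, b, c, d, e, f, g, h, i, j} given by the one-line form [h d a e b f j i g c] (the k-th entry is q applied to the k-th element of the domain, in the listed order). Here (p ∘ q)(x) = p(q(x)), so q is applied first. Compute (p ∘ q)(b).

a

(p ∘ q)(b) = p(q(b)). q(b) = d, then p(d) = a. So (p ∘ q)(b) = a.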